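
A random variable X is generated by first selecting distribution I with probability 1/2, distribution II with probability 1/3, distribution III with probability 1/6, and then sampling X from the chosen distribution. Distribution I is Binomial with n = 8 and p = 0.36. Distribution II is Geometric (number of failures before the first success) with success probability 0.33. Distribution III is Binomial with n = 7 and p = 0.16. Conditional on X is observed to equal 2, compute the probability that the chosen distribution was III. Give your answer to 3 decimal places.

Likelihoods P(X=2 | ·): I: 0.249369; II: 0.148137; III: 0.224831.
Posterior ∝ prior × likelihood. Numerator for III: 0.166667·0.224831 = 0.0374718.
Normalizing constant: 0.5·0.249369 + 0.333333·0.148137 + 0.166667·0.224831 = 0.211535.
P(III | observation) = 0.0374718 / 0.211535 = 0.177142.

0.177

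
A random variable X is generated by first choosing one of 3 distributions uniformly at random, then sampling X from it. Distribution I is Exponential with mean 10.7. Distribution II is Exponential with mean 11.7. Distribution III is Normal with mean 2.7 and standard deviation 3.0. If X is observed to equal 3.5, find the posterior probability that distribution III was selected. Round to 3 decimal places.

0.495

Likelihoods f(3.5 | ·): I: 0.0673841; II: 0.0633719; III: 0.128336.
Posterior ∝ prior × likelihood. Numerator for III: 0.333333·0.128336 = 0.0427785.
Normalizing constant: 0.333333·0.0673841 + 0.333333·0.0633719 + 0.333333·0.128336 = 0.0863639.
P(III | observation) = 0.0427785 / 0.0863639 = 0.495329.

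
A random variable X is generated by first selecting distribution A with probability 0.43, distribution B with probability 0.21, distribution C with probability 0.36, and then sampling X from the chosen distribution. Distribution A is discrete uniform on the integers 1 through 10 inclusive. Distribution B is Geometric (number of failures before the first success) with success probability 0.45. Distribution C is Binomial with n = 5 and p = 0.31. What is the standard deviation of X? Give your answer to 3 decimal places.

Per component, A: μ=5.5, E[X²]=38.5; B: μ=1.22222, E[X²]=4.20988; C: μ=1.55, E[X²]=3.472.
E[X] = 0.43·5.5 + 0.21·1.22222 + 0.36·1.55 = 3.17967.
E[X²] = 0.43·38.5 + 0.21·4.20988 + 0.36·3.472 = 18.689.
Var(X) = E[X²] − (E[X])² = 18.689 − 10.1103 = 8.57871.
SD(X) = √8.57871 = 2.92894.

2.929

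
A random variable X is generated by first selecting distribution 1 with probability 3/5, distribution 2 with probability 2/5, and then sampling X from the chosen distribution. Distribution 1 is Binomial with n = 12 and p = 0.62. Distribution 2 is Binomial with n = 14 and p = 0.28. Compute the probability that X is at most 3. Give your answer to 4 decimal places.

0.1737

Conditional on each component, P(X ≤ 3): 1: 0.010442; 2: 0.418701.
By total probability, P(X ≤ 3) = 0.6·0.010442 + 0.4·0.418701 = 0.173745.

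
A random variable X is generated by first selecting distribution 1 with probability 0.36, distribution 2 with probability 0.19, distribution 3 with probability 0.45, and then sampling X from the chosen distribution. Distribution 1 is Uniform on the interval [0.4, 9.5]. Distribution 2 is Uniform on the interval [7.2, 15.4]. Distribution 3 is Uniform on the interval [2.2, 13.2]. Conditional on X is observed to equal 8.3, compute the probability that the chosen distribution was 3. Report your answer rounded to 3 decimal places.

0.395

Likelihoods f(8.3 | ·): 1: 0.10989; 2: 0.121951; 3: 0.0909091.
Posterior ∝ prior × likelihood. Numerator for 3: 0.45·0.0909091 = 0.0409091.
Normalizing constant: 0.36·0.10989 + 0.19·0.121951 + 0.45·0.0909091 = 0.10364.
P(3 | observation) = 0.0409091 / 0.10364 = 0.394722.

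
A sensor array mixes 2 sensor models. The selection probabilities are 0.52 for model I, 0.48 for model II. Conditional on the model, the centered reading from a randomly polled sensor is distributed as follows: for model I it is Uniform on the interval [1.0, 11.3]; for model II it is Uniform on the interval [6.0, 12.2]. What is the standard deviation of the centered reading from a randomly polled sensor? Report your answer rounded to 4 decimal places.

2.8822

Per component, I: μ=6.15, E[X²]=46.6633; II: μ=9.1, E[X²]=86.0133.
E[X] = 0.52·6.15 + 0.48·9.1 = 7.566.
E[X²] = 0.52·46.6633 + 0.48·86.0133 = 65.5513.
Var(X) = E[X²] − (E[X])² = 65.5513 − 57.2444 = 8.30698.
SD(X) = √8.30698 = 2.88218.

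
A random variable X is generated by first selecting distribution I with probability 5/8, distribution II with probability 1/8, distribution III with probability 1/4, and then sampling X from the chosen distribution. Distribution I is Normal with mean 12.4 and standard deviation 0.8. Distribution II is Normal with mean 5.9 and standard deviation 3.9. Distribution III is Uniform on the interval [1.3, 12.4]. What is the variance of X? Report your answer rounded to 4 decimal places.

Per component, I: μ=12.4, E[X²]=154.4; II: μ=5.9, E[X²]=50.02; III: μ=6.85, E[X²]=57.19.
E[X] = 0.625·12.4 + 0.125·5.9 + 0.25·6.85 = 10.2.
E[X²] = 0.625·154.4 + 0.125·50.02 + 0.25·57.19 = 117.05.
Var(X) = E[X²] − (E[X])² = 117.05 − 104.04 = 13.01.

13.0100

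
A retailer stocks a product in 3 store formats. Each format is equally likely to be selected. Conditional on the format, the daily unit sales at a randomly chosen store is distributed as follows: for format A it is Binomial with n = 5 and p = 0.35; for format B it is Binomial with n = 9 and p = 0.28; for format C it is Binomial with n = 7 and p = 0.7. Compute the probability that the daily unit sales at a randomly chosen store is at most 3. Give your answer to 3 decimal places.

0.615

Conditional on each format, P(X ≤ 3): A: 0.945978; B: 0.773989; C: 0.126036.
By total probability, P(X ≤ 3) = 0.333333·0.945978 + 0.333333·0.773989 + 0.333333·0.126036 = 0.615334.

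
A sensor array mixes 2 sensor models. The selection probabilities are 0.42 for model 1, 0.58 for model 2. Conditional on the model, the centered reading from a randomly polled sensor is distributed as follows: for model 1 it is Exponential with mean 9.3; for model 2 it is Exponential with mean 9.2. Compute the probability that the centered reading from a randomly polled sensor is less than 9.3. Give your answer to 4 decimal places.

0.6344

Conditional on each model, P(X < 9.3): 1: 0.632121; 2: 0.636098.
By total probability, P(X < 9.3) = 0.42·0.632121 + 0.58·0.636098 = 0.634427.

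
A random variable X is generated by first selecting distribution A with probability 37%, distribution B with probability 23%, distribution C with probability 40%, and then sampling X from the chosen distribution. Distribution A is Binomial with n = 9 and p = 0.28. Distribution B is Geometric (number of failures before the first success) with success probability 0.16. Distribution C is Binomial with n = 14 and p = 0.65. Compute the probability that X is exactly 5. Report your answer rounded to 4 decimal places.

Conditional on each component, P(X = 5): A: 0.0582761; B: 0.0669139; C: 0.0183081.
By total probability, P(X = 5) = 0.37·0.0582761 + 0.23·0.0669139 + 0.4·0.0183081 = 0.0442756.

0.0443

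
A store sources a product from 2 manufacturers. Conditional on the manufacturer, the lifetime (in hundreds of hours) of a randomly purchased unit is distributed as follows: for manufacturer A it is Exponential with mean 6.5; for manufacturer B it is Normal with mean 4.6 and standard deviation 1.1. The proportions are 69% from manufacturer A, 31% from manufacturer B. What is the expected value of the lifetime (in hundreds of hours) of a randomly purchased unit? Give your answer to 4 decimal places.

Component means — A: 6.5; B: 4.6.
E[X] = 0.69·6.5 + 0.31·4.6 = 5.911.

5.9110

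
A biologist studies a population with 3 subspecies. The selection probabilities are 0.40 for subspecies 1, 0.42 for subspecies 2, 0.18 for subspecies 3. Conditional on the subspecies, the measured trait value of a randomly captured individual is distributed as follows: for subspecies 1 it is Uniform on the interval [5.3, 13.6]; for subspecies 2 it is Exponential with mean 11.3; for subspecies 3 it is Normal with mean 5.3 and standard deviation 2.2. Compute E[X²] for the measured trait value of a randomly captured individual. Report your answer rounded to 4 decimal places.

For each component E[X²] = Var + (mean)², giving 1: 95.0433; 2: 255.38; 3: 32.93.
Overall E[X²] = 0.4·95.0433 + 0.42·255.38 + 0.18·32.93 = 151.204.

151.2043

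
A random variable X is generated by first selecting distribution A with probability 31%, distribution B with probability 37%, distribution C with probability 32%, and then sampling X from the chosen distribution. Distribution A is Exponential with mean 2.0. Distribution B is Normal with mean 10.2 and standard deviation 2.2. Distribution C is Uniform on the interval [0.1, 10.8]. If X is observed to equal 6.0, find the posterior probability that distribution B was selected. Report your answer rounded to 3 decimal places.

0.224

Likelihoods f(6.0 | ·): A: 0.0248935; B: 0.0293134; C: 0.0934579.
Posterior ∝ prior × likelihood. Numerator for B: 0.37·0.0293134 = 0.010846.
Normalizing constant: 0.31·0.0248935 + 0.37·0.0293134 + 0.32·0.0934579 = 0.0484695.
P(B | observation) = 0.010846 / 0.0484695 = 0.223769.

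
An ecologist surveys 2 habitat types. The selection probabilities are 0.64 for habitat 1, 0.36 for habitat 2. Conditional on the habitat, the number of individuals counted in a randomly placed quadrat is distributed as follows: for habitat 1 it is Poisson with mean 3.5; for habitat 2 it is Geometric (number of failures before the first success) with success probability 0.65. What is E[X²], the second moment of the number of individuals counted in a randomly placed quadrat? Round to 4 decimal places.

For each component E[X²] = Var + (mean)², giving 1: 15.75; 2: 1.11834.
Overall E[X²] = 0.64·15.75 + 0.36·1.11834 = 10.4826.

10.4826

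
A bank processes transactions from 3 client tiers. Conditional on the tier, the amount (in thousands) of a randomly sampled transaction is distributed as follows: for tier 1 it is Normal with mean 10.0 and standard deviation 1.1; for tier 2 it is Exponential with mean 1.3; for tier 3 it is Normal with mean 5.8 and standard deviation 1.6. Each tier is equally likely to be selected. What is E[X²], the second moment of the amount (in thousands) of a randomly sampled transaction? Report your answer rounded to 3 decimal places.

46.930

For each component E[X²] = Var + (mean)², giving 1: 101.21; 2: 3.38; 3: 36.2.
Overall E[X²] = 0.333333·101.21 + 0.333333·3.38 + 0.333333·36.2 = 46.93.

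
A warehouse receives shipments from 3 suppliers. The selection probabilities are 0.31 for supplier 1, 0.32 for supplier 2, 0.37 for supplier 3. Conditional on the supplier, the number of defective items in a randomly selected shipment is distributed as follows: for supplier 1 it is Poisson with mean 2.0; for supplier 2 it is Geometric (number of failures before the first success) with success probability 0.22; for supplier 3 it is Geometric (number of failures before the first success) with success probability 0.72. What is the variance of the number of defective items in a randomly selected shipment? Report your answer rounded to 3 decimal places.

Per component, 1: μ=2, E[X²]=6; 2: μ=3.54545, E[X²]=28.686; 3: μ=0.388889, E[X²]=0.691358.
E[X] = 0.31·2 + 0.32·3.54545 + 0.37·0.388889 = 1.89843.
E[X²] = 0.31·6 + 0.32·28.686 + 0.37·0.691358 = 11.2953.
Var(X) = E[X²] − (E[X])² = 11.2953 − 3.60405 = 7.69125.

7.691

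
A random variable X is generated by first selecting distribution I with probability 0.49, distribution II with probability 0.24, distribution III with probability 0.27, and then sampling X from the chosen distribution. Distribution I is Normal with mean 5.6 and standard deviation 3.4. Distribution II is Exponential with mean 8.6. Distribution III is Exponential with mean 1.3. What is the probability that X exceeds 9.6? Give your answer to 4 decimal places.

Conditional on each component, P(X > 9.6): I: 0.119703; II: 0.327496; III: 0.000620729.
By total probability, P(X > 9.6) = 0.49·0.119703 + 0.24·0.327496 + 0.27·0.000620729 = 0.137421.

0.1374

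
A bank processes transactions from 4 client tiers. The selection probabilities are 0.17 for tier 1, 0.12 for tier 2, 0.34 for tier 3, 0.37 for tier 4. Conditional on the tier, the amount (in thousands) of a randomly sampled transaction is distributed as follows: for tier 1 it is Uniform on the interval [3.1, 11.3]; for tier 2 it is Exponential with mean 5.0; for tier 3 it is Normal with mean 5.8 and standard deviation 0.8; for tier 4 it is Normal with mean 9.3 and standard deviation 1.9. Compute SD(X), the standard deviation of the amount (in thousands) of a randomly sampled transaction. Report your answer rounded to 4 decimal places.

Per component, 1: μ=7.2, E[X²]=57.4433; 2: μ=5, E[X²]=50; 3: μ=5.8, E[X²]=34.28; 4: μ=9.3, E[X²]=90.1.
E[X] = 0.17·7.2 + 0.12·5 + 0.34·5.8 + 0.37·9.3 = 7.237.
E[X²] = 0.17·57.4433 + 0.12·50 + 0.34·34.28 + 0.37·90.1 = 60.7576.
Var(X) = E[X²] − (E[X])² = 60.7576 − 52.3742 = 8.3834.
SD(X) = √8.3834 = 2.89541.

2.8954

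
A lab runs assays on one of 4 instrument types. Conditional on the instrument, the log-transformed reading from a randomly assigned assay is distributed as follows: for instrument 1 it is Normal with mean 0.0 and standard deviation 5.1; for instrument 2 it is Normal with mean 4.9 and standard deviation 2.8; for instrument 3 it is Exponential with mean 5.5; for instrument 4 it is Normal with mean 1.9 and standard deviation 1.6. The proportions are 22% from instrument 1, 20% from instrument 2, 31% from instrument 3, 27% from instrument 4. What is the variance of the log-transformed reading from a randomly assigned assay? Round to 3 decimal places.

22.286

Per component, 1: μ=0, E[X²]=26.01; 2: μ=4.9, E[X²]=31.85; 3: μ=5.5, E[X²]=60.5; 4: μ=1.9, E[X²]=6.17.
E[X] = 0.22·0 + 0.2·4.9 + 0.31·5.5 + 0.27·1.9 = 3.198.
E[X²] = 0.22·26.01 + 0.2·31.85 + 0.31·60.5 + 0.27·6.17 = 32.5131.
Var(X) = E[X²] − (E[X])² = 32.5131 − 10.2272 = 22.2859.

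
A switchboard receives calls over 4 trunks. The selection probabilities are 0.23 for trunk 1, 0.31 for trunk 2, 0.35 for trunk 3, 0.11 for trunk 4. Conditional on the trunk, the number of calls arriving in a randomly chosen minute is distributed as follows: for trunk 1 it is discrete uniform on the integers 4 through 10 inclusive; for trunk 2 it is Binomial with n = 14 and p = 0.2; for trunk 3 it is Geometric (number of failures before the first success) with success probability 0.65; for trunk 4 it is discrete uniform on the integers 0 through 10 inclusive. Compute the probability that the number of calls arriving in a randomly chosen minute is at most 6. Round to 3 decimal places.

0.825

Conditional on each trunk, P(X ≤ 6): 1: 0.428571; 2: 0.98839; 3: 0.999357; 4: 0.636364.
By total probability, P(X ≤ 6) = 0.23·0.428571 + 0.31·0.98839 + 0.35·0.999357 + 0.11·0.636364 = 0.824747.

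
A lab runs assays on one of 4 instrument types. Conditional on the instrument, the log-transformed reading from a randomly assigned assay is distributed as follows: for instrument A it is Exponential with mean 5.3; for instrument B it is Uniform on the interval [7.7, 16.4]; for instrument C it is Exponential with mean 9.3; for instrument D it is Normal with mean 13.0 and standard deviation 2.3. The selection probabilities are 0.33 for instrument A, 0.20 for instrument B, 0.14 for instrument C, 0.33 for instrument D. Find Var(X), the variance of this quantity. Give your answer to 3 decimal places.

35.492

Per component, A: μ=5.3, E[X²]=56.18; B: μ=12.05, E[X²]=151.51; C: μ=9.3, E[X²]=172.98; D: μ=13, E[X²]=174.29.
E[X] = 0.33·5.3 + 0.2·12.05 + 0.14·9.3 + 0.33·13 = 9.751.
E[X²] = 0.33·56.18 + 0.2·151.51 + 0.14·172.98 + 0.33·174.29 = 130.574.
Var(X) = E[X²] − (E[X])² = 130.574 − 95.082 = 35.4923.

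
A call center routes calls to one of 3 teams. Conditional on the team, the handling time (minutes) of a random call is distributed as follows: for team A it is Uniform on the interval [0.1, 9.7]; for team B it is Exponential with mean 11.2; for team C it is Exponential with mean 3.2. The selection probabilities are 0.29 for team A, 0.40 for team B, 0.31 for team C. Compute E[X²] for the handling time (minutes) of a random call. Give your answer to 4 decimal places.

115.8909

For each component E[X²] = Var + (mean)², giving A: 31.69; B: 250.88; C: 20.48.
Overall E[X²] = 0.29·31.69 + 0.4·250.88 + 0.31·20.48 = 115.891.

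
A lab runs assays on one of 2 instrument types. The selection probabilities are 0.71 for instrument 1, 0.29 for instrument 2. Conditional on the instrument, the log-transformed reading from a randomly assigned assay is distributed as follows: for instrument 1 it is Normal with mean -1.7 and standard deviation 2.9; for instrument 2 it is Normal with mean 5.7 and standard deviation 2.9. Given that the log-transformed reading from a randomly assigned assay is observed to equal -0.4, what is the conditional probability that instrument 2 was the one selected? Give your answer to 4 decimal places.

Likelihoods f(-0.4 | ·): 1: 0.124416; 2: 0.0150572.
Posterior ∝ prior × likelihood. Numerator for 2: 0.29·0.0150572 = 0.0043666.
Normalizing constant: 0.71·0.124416 + 0.29·0.0150572 = 0.0927019.
P(2 | observation) = 0.0043666 / 0.0927019 = 0.0471036.

0.0471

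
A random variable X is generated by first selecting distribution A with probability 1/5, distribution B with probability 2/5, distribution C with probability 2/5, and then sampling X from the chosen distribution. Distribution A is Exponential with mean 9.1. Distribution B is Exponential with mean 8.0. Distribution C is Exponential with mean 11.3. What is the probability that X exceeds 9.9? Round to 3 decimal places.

Conditional on each component, P(X > 9.9): A: 0.336919; B: 0.290109; C: 0.416401.
By total probability, P(X > 9.9) = 0.2·0.336919 + 0.4·0.290109 + 0.4·0.416401 = 0.349988.

0.350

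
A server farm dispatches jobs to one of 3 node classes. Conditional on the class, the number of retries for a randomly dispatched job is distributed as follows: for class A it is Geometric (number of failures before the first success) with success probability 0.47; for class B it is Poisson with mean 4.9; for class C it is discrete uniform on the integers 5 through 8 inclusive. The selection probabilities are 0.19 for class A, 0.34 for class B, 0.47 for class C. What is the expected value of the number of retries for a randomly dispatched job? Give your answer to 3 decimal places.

4.935

Component means — A: 1.12766; B: 4.9; C: 6.5.
E[X] = 0.19·1.12766 + 0.34·4.9 + 0.47·6.5 = 4.93526.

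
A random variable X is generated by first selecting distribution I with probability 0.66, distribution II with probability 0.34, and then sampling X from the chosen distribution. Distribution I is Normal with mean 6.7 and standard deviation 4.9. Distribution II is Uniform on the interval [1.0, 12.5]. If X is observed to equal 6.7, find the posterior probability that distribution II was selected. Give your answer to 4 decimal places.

Likelihoods f(6.7 | ·): I: 0.0814168; II: 0.0869565.
Posterior ∝ prior × likelihood. Numerator for II: 0.34·0.0869565 = 0.0295652.
Normalizing constant: 0.66·0.0814168 + 0.34·0.0869565 = 0.0833003.
P(II | observation) = 0.0295652 / 0.0833003 = 0.354923.

0.3549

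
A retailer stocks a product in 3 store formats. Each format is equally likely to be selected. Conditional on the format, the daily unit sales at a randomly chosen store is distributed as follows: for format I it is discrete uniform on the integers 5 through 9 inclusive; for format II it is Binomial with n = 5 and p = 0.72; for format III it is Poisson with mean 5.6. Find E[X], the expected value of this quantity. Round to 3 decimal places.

5.400

Component means — I: 7; II: 3.6; III: 5.6.
E[X] = 0.333333·7 + 0.333333·3.6 + 0.333333·5.6 = 5.4.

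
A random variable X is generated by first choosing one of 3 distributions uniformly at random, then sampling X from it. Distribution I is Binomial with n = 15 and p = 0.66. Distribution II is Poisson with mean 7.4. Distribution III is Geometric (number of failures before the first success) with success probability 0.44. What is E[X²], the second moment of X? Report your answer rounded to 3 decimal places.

For each component E[X²] = Var + (mean)², giving I: 101.376; II: 62.16; III: 4.5124.
Overall E[X²] = 0.333333·101.376 + 0.333333·62.16 + 0.333333·4.5124 = 56.0161.

56.016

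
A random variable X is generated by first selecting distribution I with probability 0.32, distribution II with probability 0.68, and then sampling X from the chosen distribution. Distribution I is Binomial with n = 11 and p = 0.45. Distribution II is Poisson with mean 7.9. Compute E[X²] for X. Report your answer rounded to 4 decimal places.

For each component E[X²] = Var + (mean)², giving I: 27.225; II: 70.31.
Overall E[X²] = 0.32·27.225 + 0.68·70.31 = 56.5228.

56.5228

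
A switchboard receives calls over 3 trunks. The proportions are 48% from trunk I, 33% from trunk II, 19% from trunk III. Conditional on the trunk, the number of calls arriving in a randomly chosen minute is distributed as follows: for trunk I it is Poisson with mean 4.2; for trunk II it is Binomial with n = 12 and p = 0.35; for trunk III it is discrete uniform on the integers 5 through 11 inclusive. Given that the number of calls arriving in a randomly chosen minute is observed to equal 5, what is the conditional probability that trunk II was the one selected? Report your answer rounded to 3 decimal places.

0.389

Likelihoods P(X=5 | ·): I: 0.163316; II: 0.20392; III: 0.142857.
Posterior ∝ prior × likelihood. Numerator for II: 0.33·0.20392 = 0.0672935.
Normalizing constant: 0.48·0.163316 + 0.33·0.20392 + 0.19·0.142857 = 0.172828.
P(II | observation) = 0.0672935 / 0.172828 = 0.389367.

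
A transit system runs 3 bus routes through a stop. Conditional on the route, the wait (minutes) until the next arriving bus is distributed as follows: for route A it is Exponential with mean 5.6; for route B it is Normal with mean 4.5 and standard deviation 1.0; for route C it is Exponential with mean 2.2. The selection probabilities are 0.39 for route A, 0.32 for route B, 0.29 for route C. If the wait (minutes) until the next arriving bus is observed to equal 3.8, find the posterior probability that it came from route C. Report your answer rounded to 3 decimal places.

Likelihoods f(3.8 | ·): A: 0.0905967; B: 0.312254; C: 0.0808039.
Posterior ∝ prior × likelihood. Numerator for C: 0.29·0.0808039 = 0.0234331.
Normalizing constant: 0.39·0.0905967 + 0.32·0.312254 + 0.29·0.0808039 = 0.158687.
P(C | observation) = 0.0234331 / 0.158687 = 0.147669.

0.148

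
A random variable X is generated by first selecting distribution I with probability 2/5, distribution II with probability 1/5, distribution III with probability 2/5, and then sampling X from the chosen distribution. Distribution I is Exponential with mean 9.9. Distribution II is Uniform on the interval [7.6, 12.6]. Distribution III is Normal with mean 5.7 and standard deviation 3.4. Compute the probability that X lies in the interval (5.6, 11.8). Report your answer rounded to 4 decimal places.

0.4639

Conditional on each component, P(5.6 < X < 11.8): I: 0.264349; II: 0.84; III: 0.475335.
By total probability, P(5.6 < X < 11.8) = 0.4·0.264349 + 0.2·0.84 + 0.4·0.475335 = 0.463874.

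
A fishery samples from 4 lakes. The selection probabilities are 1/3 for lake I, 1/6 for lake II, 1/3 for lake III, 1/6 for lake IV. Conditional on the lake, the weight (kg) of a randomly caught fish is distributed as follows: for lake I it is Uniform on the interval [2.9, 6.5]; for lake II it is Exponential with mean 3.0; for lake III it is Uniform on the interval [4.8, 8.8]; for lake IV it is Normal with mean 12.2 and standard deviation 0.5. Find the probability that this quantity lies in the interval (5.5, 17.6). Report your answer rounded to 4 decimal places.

0.5604

Conditional on each lake, P(5.5 < X < 17.6): I: 0.277778; II: 0.157047; III: 0.825; IV: 1.
By total probability, P(5.5 < X < 17.6) = 0.333333·0.277778 + 0.166667·0.157047 + 0.333333·0.825 + 0.166667·1 = 0.560434.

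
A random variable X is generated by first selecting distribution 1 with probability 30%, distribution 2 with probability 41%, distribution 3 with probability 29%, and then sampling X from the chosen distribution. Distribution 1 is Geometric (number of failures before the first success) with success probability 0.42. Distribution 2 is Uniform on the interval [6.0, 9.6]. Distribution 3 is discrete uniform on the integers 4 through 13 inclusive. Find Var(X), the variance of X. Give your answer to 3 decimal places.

Per component, 1: μ=1.38095, E[X²]=5.19501; 2: μ=7.8, E[X²]=61.92; 3: μ=8.5, E[X²]=80.5.
E[X] = 0.3·1.38095 + 0.41·7.8 + 0.29·8.5 = 6.07729.
E[X²] = 0.3·5.19501 + 0.41·61.92 + 0.29·80.5 = 50.2907.
Var(X) = E[X²] − (E[X])² = 50.2907 − 36.9334 = 13.3573.

13.357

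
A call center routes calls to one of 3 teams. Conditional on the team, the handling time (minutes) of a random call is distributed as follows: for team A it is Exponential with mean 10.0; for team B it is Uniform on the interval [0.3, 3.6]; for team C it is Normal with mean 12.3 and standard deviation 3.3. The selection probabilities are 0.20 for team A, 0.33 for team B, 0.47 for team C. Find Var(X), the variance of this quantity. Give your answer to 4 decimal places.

Per component, A: μ=10, E[X²]=200; B: μ=1.95, E[X²]=4.71; C: μ=12.3, E[X²]=162.18.
E[X] = 0.2·10 + 0.33·1.95 + 0.47·12.3 = 8.4245.
E[X²] = 0.2·200 + 0.33·4.71 + 0.47·162.18 = 117.779.
Var(X) = E[X²] − (E[X])² = 117.779 − 70.9722 = 46.8067.

46.8067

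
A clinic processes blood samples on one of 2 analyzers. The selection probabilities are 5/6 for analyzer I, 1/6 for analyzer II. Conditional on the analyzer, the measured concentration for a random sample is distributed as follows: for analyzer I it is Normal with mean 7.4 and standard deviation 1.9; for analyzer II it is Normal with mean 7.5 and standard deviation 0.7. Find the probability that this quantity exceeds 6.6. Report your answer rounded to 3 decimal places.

0.703

Conditional on each analyzer, P(X > 6.6): I: 0.663142; II: 0.900729.
By total probability, P(X > 6.6) = 0.833333·0.663142 + 0.166667·0.900729 = 0.702739.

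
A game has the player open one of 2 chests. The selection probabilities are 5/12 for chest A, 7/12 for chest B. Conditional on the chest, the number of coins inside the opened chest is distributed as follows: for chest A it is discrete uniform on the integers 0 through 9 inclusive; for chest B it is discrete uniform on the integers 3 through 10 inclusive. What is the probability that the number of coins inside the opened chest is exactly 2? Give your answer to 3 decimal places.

0.042

Conditional on each chest, P(X = 2): A: 0.1; B: 0.
By total probability, P(X = 2) = 0.416667·0.1 + 0.583333·0 = 0.0416667.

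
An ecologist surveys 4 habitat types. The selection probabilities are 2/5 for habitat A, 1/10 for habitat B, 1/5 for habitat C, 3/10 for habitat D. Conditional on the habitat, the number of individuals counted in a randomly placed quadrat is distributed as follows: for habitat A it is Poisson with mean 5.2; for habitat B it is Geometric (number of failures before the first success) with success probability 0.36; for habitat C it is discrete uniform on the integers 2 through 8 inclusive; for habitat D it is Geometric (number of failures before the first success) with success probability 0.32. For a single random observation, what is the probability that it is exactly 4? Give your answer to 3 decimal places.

Conditional on each habitat, P(X = 4): A: 0.168063; B: 0.060398; C: 0.142857; D: 0.0684204.
By total probability, P(X = 4) = 0.4·0.168063 + 0.1·0.060398 + 0.2·0.142857 + 0.3·0.0684204 = 0.122362.

0.122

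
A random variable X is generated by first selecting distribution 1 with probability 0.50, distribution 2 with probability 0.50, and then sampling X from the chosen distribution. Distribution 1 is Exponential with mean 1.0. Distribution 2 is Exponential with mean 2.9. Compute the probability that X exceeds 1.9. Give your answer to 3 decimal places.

Conditional on each component, P(X > 1.9): 1: 0.149569; 2: 0.519353.
By total probability, P(X > 1.9) = 0.5·0.149569 + 0.5·0.519353 = 0.334461.

0.334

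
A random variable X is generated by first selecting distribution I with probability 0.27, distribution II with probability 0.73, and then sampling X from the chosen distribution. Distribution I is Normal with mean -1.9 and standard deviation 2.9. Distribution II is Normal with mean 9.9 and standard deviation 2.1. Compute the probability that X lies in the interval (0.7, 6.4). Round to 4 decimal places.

0.0843

Conditional on each component, P(0.7 < X < 6.4): I: 0.182875; II: 0.0477844.
By total probability, P(0.7 < X < 6.4) = 0.27·0.182875 + 0.73·0.0477844 = 0.0842588.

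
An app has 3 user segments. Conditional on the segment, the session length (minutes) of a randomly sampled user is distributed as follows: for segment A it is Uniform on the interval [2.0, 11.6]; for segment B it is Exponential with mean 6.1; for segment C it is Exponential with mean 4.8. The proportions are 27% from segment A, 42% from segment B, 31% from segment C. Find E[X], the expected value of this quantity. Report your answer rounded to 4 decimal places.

5.8860

Component means — A: 6.8; B: 6.1; C: 4.8.
E[X] = 0.27·6.8 + 0.42·6.1 + 0.31·4.8 = 5.886.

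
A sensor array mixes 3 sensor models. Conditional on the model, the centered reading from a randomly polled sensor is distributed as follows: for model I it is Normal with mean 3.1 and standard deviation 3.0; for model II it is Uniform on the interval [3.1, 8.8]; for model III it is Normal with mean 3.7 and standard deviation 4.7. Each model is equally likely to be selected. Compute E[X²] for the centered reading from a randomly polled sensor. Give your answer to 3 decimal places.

30.833

For each component E[X²] = Var + (mean)², giving I: 18.61; II: 38.11; III: 35.78.
Overall E[X²] = 0.333333·18.61 + 0.333333·38.11 + 0.333333·35.78 = 30.8333.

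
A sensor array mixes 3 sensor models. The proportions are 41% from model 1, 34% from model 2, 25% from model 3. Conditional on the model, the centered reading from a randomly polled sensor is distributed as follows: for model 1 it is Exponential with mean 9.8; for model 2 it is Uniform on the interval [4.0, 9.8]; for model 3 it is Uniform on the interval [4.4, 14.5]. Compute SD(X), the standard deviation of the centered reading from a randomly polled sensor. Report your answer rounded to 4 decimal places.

6.6477

Per component, 1: μ=9.8, E[X²]=192.08; 2: μ=6.9, E[X²]=50.4133; 3: μ=9.45, E[X²]=97.8033.
E[X] = 0.41·9.8 + 0.34·6.9 + 0.25·9.45 = 8.7265.
E[X²] = 0.41·192.08 + 0.34·50.4133 + 0.25·97.8033 = 120.344.
Var(X) = E[X²] − (E[X])² = 120.344 − 76.1518 = 44.1924.
SD(X) = √44.1924 = 6.64773.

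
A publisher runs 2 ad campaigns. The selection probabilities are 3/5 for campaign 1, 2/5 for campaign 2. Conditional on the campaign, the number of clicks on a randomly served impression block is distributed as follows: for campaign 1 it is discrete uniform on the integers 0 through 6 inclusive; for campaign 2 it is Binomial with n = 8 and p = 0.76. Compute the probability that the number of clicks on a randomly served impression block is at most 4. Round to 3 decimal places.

0.469

Conditional on each campaign, P(X ≤ 4): 1: 0.714286; 2: 0.100436.
By total probability, P(X ≤ 4) = 0.6·0.714286 + 0.4·0.100436 = 0.468746.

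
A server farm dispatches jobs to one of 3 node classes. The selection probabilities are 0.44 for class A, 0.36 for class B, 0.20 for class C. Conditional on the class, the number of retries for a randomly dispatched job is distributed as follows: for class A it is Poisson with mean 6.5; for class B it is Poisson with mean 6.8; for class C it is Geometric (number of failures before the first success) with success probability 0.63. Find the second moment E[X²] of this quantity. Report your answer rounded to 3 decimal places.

For each component E[X²] = Var + (mean)², giving A: 48.75; B: 53.04; C: 1.27715.
Overall E[X²] = 0.44·48.75 + 0.36·53.04 + 0.2·1.27715 = 40.7998.

40.800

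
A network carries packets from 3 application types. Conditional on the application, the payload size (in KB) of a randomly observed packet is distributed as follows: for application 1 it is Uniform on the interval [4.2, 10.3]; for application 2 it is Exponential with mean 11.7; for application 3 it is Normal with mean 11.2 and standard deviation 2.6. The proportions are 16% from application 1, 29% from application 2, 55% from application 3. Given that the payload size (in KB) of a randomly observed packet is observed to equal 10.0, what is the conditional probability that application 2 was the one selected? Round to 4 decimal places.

Likelihoods f(10.0 | ·): 1: 0.163934; 2: 0.0363599; 3: 0.137937.
Posterior ∝ prior × likelihood. Numerator for 2: 0.29·0.0363599 = 0.0105444.
Normalizing constant: 0.16·0.163934 + 0.29·0.0363599 + 0.55·0.137937 = 0.112639.
P(2 | observation) = 0.0105444 / 0.112639 = 0.0936118.

0.0936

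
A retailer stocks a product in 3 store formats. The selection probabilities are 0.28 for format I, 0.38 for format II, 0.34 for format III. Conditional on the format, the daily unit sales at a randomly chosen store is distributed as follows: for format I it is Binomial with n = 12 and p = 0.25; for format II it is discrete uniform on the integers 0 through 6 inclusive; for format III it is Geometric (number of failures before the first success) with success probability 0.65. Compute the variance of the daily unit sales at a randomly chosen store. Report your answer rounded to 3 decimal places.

Per component, I: μ=3, E[X²]=11.25; II: μ=3, E[X²]=13; III: μ=0.538462, E[X²]=1.11834.
E[X] = 0.28·3 + 0.38·3 + 0.34·0.538462 = 2.16308.
E[X²] = 0.28·11.25 + 0.38·13 + 0.34·1.11834 = 8.47024.
Var(X) = E[X²] − (E[X])² = 8.47024 − 4.6789 = 3.79133.

3.791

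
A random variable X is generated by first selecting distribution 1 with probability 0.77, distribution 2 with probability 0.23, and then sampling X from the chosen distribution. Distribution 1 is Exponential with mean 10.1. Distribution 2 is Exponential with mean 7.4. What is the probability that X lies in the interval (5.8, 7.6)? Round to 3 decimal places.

0.093

Conditional on each component, P(5.8 < X < 7.6): 1: 0.0919241; 2: 0.0986049.
By total probability, P(5.8 < X < 7.6) = 0.77·0.0919241 + 0.23·0.0986049 = 0.0934607.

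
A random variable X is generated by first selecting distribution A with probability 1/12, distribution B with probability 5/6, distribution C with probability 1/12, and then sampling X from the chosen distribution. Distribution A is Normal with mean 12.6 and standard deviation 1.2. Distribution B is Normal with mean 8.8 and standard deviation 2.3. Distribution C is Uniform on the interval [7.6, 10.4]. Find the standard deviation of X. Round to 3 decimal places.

Per component, A: μ=12.6, E[X²]=160.2; B: μ=8.8, E[X²]=82.73; C: μ=9, E[X²]=81.6533.
E[X] = 0.0833333·12.6 + 0.833333·8.8 + 0.0833333·9 = 9.13333.
E[X²] = 0.0833333·160.2 + 0.833333·82.73 + 0.0833333·81.6533 = 89.0961.
Var(X) = E[X²] − (E[X])² = 89.0961 − 83.4178 = 5.67833.
SD(X) = √5.67833 = 2.38293.

2.383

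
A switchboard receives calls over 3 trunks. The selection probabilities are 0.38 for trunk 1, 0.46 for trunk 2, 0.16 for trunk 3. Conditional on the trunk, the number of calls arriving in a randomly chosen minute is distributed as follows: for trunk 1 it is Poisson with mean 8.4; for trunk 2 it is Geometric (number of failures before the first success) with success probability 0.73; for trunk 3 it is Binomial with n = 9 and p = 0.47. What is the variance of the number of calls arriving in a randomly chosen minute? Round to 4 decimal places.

17.2093

Per component, 1: μ=8.4, E[X²]=78.96; 2: μ=0.369863, E[X²]=0.64346; 3: μ=4.23, E[X²]=20.1348.
E[X] = 0.38·8.4 + 0.46·0.369863 + 0.16·4.23 = 4.03894.
E[X²] = 0.38·78.96 + 0.46·0.64346 + 0.16·20.1348 = 33.5224.
Var(X) = E[X²] − (E[X])² = 33.5224 − 16.313 = 17.2093.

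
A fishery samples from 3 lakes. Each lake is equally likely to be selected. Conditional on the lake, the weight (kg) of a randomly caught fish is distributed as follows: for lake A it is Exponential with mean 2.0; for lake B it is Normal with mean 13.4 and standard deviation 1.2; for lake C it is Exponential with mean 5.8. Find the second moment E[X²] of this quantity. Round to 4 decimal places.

For each component E[X²] = Var + (mean)², giving A: 8; B: 181; C: 67.28.
Overall E[X²] = 0.333333·8 + 0.333333·181 + 0.333333·67.28 = 85.4267.

85.4267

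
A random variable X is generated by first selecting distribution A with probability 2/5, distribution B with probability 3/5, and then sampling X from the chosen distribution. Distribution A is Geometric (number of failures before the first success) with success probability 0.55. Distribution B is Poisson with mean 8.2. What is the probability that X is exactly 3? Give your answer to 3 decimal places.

0.035

Conditional on each component, P(X = 3): A: 0.0501187; B: 0.0252392.
By total probability, P(X = 3) = 0.4·0.0501187 + 0.6·0.0252392 = 0.035191.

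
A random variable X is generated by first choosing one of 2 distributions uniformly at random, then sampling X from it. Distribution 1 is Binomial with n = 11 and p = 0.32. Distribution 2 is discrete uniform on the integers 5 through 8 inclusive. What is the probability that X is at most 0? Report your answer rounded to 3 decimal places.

0.007

Conditional on each component, P(X ≤ 0): 1: 0.0143747; 2: 0.
By total probability, P(X ≤ 0) = 0.5·0.0143747 + 0.5·0 = 0.00718734.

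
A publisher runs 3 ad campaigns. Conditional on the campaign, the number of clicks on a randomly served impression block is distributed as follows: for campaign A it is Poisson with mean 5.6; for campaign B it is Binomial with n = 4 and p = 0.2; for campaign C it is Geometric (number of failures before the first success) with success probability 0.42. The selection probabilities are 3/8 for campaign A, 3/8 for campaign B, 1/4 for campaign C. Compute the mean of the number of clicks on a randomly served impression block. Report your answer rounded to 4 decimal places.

2.7452

Component means — A: 5.6; B: 0.8; C: 1.38095.
E[X] = 0.375·5.6 + 0.375·0.8 + 0.25·1.38095 = 2.74524.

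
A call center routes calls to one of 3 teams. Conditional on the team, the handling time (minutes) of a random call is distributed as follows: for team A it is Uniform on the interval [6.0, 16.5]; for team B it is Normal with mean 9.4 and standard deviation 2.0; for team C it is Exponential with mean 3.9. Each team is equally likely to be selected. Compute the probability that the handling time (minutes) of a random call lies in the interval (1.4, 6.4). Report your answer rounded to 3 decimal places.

Conditional on each team, P(1.4 < X < 6.4): A: 0.0380952; B: 0.0667755; C: 0.504611.
By total probability, P(1.4 < X < 6.4) = 0.333333·0.0380952 + 0.333333·0.0667755 + 0.333333·0.504611 = 0.203161.

0.203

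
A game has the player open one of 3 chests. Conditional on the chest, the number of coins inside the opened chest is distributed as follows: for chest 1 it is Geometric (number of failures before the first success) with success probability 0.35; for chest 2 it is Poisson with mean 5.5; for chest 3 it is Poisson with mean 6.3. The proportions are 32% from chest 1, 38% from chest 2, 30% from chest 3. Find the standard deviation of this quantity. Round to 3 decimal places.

Per component, 1: μ=1.85714, E[X²]=8.7551; 2: μ=5.5, E[X²]=35.75; 3: μ=6.3, E[X²]=45.99.
E[X] = 0.32·1.85714 + 0.38·5.5 + 0.3·6.3 = 4.57429.
E[X²] = 0.32·8.7551 + 0.38·35.75 + 0.3·45.99 = 30.1836.
Var(X) = E[X²] − (E[X])² = 30.1836 − 20.9241 = 9.25954.
SD(X) = √9.25954 = 3.04295.

3.043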